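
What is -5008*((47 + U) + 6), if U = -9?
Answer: -220352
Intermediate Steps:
-5008*((47 + U) + 6) = -5008*((47 - 9) + 6) = -5008*(38 + 6) = -5008*44 = -220352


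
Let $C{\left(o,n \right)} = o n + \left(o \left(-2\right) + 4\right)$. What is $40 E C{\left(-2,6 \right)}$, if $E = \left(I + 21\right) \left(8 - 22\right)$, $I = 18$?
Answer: $87360$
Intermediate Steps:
$E = -546$ ($E = \left(18 + 21\right) \left(8 - 22\right) = 39 \left(-14\right) = -546$)
$C{\left(o,n \right)} = 4 - 2 o + n o$ ($C{\left(o,n \right)} = n o - \left(-4 + 2 o\right) = 4 - 2 o + n o$)
$40 E C{\left(-2,6 \right)} = 40 \left(-546\right) \left(4 - -4 + 6 \left(-2\right)\right) = - 21840 \left(4 + 4 - 12\right) = \left(-21840\right) \left(-4\right) = 87360$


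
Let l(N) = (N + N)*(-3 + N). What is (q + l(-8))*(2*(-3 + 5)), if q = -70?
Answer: 424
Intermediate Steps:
l(N) = 2*N*(-3 + N) (l(N) = (2*N)*(-3 + N) = 2*N*(-3 + N))
(q + l(-8))*(2*(-3 + 5)) = (-70 + 2*(-8)*(-3 - 8))*(2*(-3 + 5)) = (-70 + 2*(-8)*(-11))*(2*2) = (-70 + 176)*4 = 106*4 = 424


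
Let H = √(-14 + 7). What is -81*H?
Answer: -81*I*√7 ≈ -214.31*I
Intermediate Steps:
H = I*√7 (H = √(-7) = I*√7 ≈ 2.6458*I)
-81*H = -81*I*√7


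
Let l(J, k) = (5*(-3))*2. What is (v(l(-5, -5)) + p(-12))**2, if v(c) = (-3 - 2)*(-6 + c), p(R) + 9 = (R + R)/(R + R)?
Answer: 29584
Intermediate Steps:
l(J, k) = -30 (l(J, k) = -15*2 = -30)
p(R) = -8 (p(R) = -9 + (R + R)/(R + R) = -9 + (2*R)/((2*R)) = -9 + (2*R)*(1/(2*R)) = -9 + 1 = -8)
v(c) = 30 - 5*c (v(c) = -5*(-6 + c) = 30 - 5*c)
(v(l(-5, -5)) + p(-12))**2 = ((30 - 5*(-30)) - 8)**2 = ((30 + 150) - 8)**2 = (180 - 8)**2 = 172**2 = 29584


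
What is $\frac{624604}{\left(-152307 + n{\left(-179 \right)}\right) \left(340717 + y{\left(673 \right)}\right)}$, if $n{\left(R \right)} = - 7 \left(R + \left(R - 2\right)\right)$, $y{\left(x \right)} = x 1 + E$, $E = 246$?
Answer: $- \frac{156151}{12793157883} \approx -1.2206 \cdot 10^{-5}$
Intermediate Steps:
$y{\left(x \right)} = 246 + x$ ($y{\left(x \right)} = x 1 + 246 = x + 246 = 246 + x$)
$n{\left(R \right)} = 14 - 14 R$ ($n{\left(R \right)} = - 7 \left(R + \left(-2 + R\right)\right) = - 7 \left(-2 + 2 R\right) = 14 - 14 R$)
$\frac{624604}{\left(-152307 + n{\left(-179 \right)}\right) \left(340717 + y{\left(673 \right)}\right)} = \frac{624604}{\left(-152307 + \left(14 - -2506\right)\right) \left(340717 + \left(246 + 673\right)\right)} = \frac{624604}{\left(-152307 + \left(14 + 2506\right)\right) \left(340717 + 919\right)} = \frac{624604}{\left(-152307 + 2520\right) 341636} = \frac{624604}{\left(-149787\right) 341636} = \frac{624604}{-51172631532} = 624604 \left(- \frac{1}{51172631532}\right) = - \frac{156151}{12793157883}$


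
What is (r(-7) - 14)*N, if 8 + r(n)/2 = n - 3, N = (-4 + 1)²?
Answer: -450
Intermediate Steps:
N = 9 (N = (-3)² = 9)
r(n) = -22 + 2*n (r(n) = -16 + 2*(n - 3) = -16 + 2*(-3 + n) = -16 + (-6 + 2*n) = -22 + 2*n)
(r(-7) - 14)*N = ((-22 + 2*(-7)) - 14)*9 = ((-22 - 14) - 14)*9 = (-36 - 14)*9 = -50*9 = -450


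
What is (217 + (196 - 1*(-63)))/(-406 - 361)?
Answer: -476/767 ≈ -0.62060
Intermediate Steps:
(217 + (196 - 1*(-63)))/(-406 - 361) = (217 + (196 + 63))/(-767) = (217 + 259)*(-1/767) = 476*(-1/767) = -476/767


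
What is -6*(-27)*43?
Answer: 6966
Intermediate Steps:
-6*(-27)*43 = 162*43 = 6966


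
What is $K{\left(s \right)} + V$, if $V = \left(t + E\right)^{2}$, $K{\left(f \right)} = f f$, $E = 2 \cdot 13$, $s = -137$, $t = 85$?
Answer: $31090$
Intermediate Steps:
$E = 26$
$K{\left(f \right)} = f^{2}$
$V = 12321$ ($V = \left(85 + 26\right)^{2} = 111^{2} = 12321$)
$K{\left(s \right)} + V = \left(-137\right)^{2} + 12321 = 18769 + 12321 = 31090$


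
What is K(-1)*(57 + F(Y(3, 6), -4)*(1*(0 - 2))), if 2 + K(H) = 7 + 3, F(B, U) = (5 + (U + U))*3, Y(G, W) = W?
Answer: 600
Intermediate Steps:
F(B, U) = 15 + 6*U (F(B, U) = (5 + 2*U)*3 = 15 + 6*U)
K(H) = 8 (K(H) = -2 + (7 + 3) = -2 + 10 = 8)
K(-1)*(57 + F(Y(3, 6), -4)*(1*(0 - 2))) = 8*(57 + (15 + 6*(-4))*(1*(0 - 2))) = 8*(57 + (15 - 24)*(1*(-2))) = 8*(57 - 9*(-2)) = 8*(57 + 18) = 8*75 = 600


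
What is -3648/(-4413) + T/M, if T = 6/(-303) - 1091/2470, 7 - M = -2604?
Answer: 791891905019/958159636070 ≈ 0.82647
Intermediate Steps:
M = 2611 (M = 7 - 1*(-2604) = 7 + 2604 = 2611)
T = -115131/249470 (T = 6*(-1/303) - 1091*1/2470 = -2/101 - 1091/2470 = -115131/249470 ≈ -0.46150)
-3648/(-4413) + T/M = -3648/(-4413) - 115131/249470/2611 = -3648*(-1/4413) - 115131/249470*1/2611 = 1216/1471 - 115131/651366170 = 791891905019/958159636070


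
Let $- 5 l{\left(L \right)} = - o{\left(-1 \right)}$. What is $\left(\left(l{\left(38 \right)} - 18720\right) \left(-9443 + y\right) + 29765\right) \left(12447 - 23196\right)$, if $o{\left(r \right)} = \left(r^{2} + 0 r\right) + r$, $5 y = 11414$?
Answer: $-1441104553041$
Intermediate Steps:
$y = \frac{11414}{5}$ ($y = \frac{1}{5} \cdot 11414 = \frac{11414}{5} \approx 2282.8$)
$o{\left(r \right)} = r + r^{2}$ ($o{\left(r \right)} = \left(r^{2} + 0\right) + r = r^{2} + r = r + r^{2}$)
$l{\left(L \right)} = 0$ ($l{\left(L \right)} = - \frac{\left(-1\right) \left(- (1 - 1)\right)}{5} = - \frac{\left(-1\right) \left(\left(-1\right) 0\right)}{5} = - \frac{\left(-1\right) 0}{5} = \left(- \frac{1}{5}\right) 0 = 0$)
$\left(\left(l{\left(38 \right)} - 18720\right) \left(-9443 + y\right) + 29765\right) \left(12447 - 23196\right) = \left(\left(0 - 18720\right) \left(-9443 + \frac{11414}{5}\right) + 29765\right) \left(12447 - 23196\right) = \left(\left(-18720\right) \left(- \frac{35801}{5}\right) + 29765\right) \left(-10749\right) = \left(134038944 + 29765\right) \left(-10749\right) = 134068709 \left(-10749\right) = -1441104553041$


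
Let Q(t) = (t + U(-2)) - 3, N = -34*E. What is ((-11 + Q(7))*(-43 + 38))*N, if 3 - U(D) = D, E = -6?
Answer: 2040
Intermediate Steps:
U(D) = 3 - D
N = 204 (N = -34*(-6) = 204)
Q(t) = 2 + t (Q(t) = (t + (3 - 1*(-2))) - 3 = (t + (3 + 2)) - 3 = (t + 5) - 3 = (5 + t) - 3 = 2 + t)
((-11 + Q(7))*(-43 + 38))*N = ((-11 + (2 + 7))*(-43 + 38))*204 = ((-11 + 9)*(-5))*204 = -2*(-5)*204 = 10*204 = 2040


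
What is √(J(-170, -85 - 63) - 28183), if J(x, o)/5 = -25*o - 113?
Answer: 2*I*√2562 ≈ 101.23*I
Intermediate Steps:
J(x, o) = -565 - 125*o (J(x, o) = 5*(-25*o - 113) = 5*(-113 - 25*o) = -565 - 125*o)
√(J(-170, -85 - 63) - 28183) = √((-565 - 125*(-85 - 63)) - 28183) = √((-565 - 125*(-148)) - 28183) = √((-565 + 18500) - 28183) = √(17935 - 28183) = √(-10248) = 2*I*√2562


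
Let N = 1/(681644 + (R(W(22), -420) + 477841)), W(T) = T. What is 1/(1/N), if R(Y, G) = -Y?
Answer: 1/1159463 ≈ 8.6247e-7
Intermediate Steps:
N = 1/1159463 (N = 1/(681644 + (-1*22 + 477841)) = 1/(681644 + (-22 + 477841)) = 1/(681644 + 477819) = 1/1159463 ≈ 8.6247e-7)
1/(1/N) = 1/(1/(1/1159463)) = 1/1159463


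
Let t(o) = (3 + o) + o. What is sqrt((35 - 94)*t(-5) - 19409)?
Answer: 2*I*sqrt(4749) ≈ 137.83*I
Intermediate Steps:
t(o) = 3 + 2*o
sqrt((35 - 94)*t(-5) - 19409) = sqrt((35 - 94)*(3 + 2*(-5)) - 19409) = sqrt(-59*(3 - 10) - 19409) = sqrt(-59*(-7) - 19409) = sqrt(413 - 19409) = sqrt(-18996) = 2*I*sqrt(4749)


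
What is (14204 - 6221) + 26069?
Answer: 34052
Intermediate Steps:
(14204 - 6221) + 26069 = 7983 + 26069 = 34052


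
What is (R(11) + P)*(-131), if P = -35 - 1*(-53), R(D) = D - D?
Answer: -2358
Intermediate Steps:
R(D) = 0
P = 18 (P = -35 + 53 = 18)
(R(11) + P)*(-131) = (0 + 18)*(-131) = 18*(-131) = -2358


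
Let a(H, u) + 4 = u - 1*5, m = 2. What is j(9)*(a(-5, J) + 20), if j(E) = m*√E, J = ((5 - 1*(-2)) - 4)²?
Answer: 120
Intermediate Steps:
J = 9 (J = ((5 + 2) - 4)² = (7 - 4)² = 3² = 9)
j(E) = 2*√E
a(H, u) = -9 + u (a(H, u) = -4 + (u - 1*5) = -4 + (u - 5) = -4 + (-5 + u) = -9 + u)
j(9)*(a(-5, J) + 20) = (2*√9)*((-9 + 9) + 20) = (2*3)*(0 + 20) = 6*20 = 120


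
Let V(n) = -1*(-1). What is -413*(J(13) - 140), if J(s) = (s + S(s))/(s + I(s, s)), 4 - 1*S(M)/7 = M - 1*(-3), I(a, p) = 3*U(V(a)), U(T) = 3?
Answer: 1301363/22 ≈ 59153.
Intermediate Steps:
V(n) = 1
I(a, p) = 9 (I(a, p) = 3*3 = 9)
S(M) = 7 - 7*M (S(M) = 28 - 7*(M - 1*(-3)) = 28 - 7*(M + 3) = 28 - 7*(3 + M) = 28 + (-21 - 7*M) = 7 - 7*M)
J(s) = (7 - 6*s)/(9 + s) (J(s) = (s + (7 - 7*s))/(s + 9) = (7 - 6*s)/(9 + s))
-413*(J(13) - 140) = -413*((7 - 6*13)/(9 + 13) - 140) = -413*((7 - 78)/22 - 140) = -413*((1/22)*(-71) - 140) = -413*(-71/22 - 140) = -413*(-3151/22) = 1301363/22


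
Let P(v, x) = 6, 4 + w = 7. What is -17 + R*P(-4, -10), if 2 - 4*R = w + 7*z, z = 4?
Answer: -121/2 ≈ -60.500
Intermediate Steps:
w = 3 (w = -4 + 7 = 3)
R = -29/4 (R = ½ - (3 + 7*4)/4 = ½ - (3 + 28)/4 = ½ - ¼*31 = ½ - 31/4 = -29/4 ≈ -7.2500)
-17 + R*P(-4, -10) = -17 - 29/4*6 = -17 - 87/2 = -121/2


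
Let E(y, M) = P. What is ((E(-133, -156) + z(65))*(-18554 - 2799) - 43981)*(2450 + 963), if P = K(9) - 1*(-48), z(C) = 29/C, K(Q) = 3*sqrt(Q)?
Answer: -281882629071/65 ≈ -4.3367e+9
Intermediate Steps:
P = 57 (P = 3*sqrt(9) - 1*(-48) = 3*3 + 48 = 9 + 48 = 57)
E(y, M) = 57
((E(-133, -156) + z(65))*(-18554 - 2799) - 43981)*(2450 + 963) = ((57 + 29/65)*(-18554 - 2799) - 43981)*(2450 + 963) = ((57 + 29*(1/65))*(-21353) - 43981)*3413 = ((57 + 29/65)*(-21353) - 43981)*3413 = ((3734/65)*(-21353) - 43981)*3413 = (-79732102/65 - 43981)*3413 = -82590867/65*3413 = -281882629071/65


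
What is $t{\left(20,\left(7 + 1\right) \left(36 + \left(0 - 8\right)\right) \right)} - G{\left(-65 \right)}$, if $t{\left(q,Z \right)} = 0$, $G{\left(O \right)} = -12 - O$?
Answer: $-53$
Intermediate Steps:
$t{\left(20,\left(7 + 1\right) \left(36 + \left(0 - 8\right)\right) \right)} - G{\left(-65 \right)} = 0 - \left(-12 - -65\right) = 0 - \left(-12 + 65\right) = 0 - 53 = -53$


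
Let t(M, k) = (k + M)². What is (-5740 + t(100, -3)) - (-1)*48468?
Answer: 52137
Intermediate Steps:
t(M, k) = (M + k)²
(-5740 + t(100, -3)) - (-1)*48468 = (-5740 + (100 - 3)²) - (-1)*48468 = (-5740 + 97²) - 1*(-48468) = (-5740 + 9409) + 48468 = 3669 + 48468 = 52137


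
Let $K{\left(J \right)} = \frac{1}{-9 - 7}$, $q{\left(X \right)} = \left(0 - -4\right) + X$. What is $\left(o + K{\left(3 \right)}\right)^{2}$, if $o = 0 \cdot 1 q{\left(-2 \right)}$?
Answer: $\frac{1}{256} \approx 0.0039063$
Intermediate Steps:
$q{\left(X \right)} = 4 + X$ ($q{\left(X \right)} = \left(0 + 4\right) + X = 4 + X$)
$o = 0$ ($o = 0 \cdot 1 \left(4 - 2\right) = 0 \cdot 2 = 0$)
$K{\left(J \right)} = - \frac{1}{16}$ ($K{\left(J \right)} = \frac{1}{-16} = - \frac{1}{16}$)
$\left(o + K{\left(3 \right)}\right)^{2} = \left(0 - \frac{1}{16}\right)^{2} = \left(- \frac{1}{16}\right)^{2} = \frac{1}{256}$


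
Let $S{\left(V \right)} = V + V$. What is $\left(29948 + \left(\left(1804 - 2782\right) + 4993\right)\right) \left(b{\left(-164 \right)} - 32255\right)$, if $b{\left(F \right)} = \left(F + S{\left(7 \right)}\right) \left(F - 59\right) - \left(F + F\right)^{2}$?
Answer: $-3613289607$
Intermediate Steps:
$S{\left(V \right)} = 2 V$
$b{\left(F \right)} = - 4 F^{2} + \left(-59 + F\right) \left(14 + F\right)$ ($b{\left(F \right)} = \left(F + 2 \cdot 7\right) \left(F - 59\right) - \left(F + F\right)^{2} = \left(F + 14\right) \left(-59 + F\right) - \left(2 F\right)^{2} = \left(14 + F\right) \left(-59 + F\right) - 4 F^{2} = \left(-59 + F\right) \left(14 + F\right) - 4 F^{2} = - 4 F^{2} + \left(-59 + F\right) \left(14 + F\right)$)
$\left(29948 + \left(\left(1804 - 2782\right) + 4993\right)\right) \left(b{\left(-164 \right)} - 32255\right) = \left(29948 + \left(\left(1804 - 2782\right) + 4993\right)\right) \left(\left(-826 - -7380 - 3 \left(-164\right)^{2}\right) - 32255\right) = \left(29948 + \left(-978 + 4993\right)\right) \left(\left(-826 + 7380 - 80688\right) - 32255\right) = \left(29948 + 4015\right) \left(\left(-826 + 7380 - 80688\right) - 32255\right) = 33963 \left(-74134 - 32255\right) = 33963 \left(-106389\right) = -3613289607$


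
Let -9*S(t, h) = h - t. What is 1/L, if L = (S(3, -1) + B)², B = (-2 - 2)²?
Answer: 81/21904 ≈ 0.0036980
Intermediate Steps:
S(t, h) = -h/9 + t/9 (S(t, h) = -(h - t)/9 = -h/9 + t/9)
B = 16 (B = (-4)² = 16)
L = 21904/81 (L = ((-⅑*(-1) + (⅑)*3) + 16)² = ((⅑ + ⅓) + 16)² = (4/9 + 16)² = (148/9)² = 21904/81 ≈ 270.42)
1/L = 1/(21904/81) = 81/21904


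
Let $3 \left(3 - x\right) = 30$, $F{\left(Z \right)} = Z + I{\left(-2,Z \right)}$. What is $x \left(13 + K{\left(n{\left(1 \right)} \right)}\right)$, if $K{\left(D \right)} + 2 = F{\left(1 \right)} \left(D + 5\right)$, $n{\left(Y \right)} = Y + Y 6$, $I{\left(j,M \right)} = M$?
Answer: $-245$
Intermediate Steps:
$F{\left(Z \right)} = 2 Z$ ($F{\left(Z \right)} = Z + Z = 2 Z$)
$n{\left(Y \right)} = 7 Y$ ($n{\left(Y \right)} = Y + 6 Y = 7 Y$)
$x = -7$ ($x = 3 - 10 = -7$)
$K{\left(D \right)} = 8 + 2 D$ ($K{\left(D \right)} = -2 + 2 \cdot 1 \left(D + 5\right) = -2 + 2 \left(5 + D\right) = -2 + \left(10 + 2 D\right) = 8 + 2 D$)
$x \left(13 + K{\left(n{\left(1 \right)} \right)}\right) = - 7 \left(13 + \left(8 + 2 \cdot 7 \cdot 1\right)\right) = - 7 \left(13 + \left(8 + 2 \cdot 7\right)\right) = - 7 \left(13 + \left(8 + 14\right)\right) = - 7 \left(13 + 22\right) = \left(-7\right) 35 = -245$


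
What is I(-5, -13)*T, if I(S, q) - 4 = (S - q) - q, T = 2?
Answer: 50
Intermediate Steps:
I(S, q) = 4 + S - 2*q (I(S, q) = 4 + ((S - q) - q) = 4 + (S - 2*q) = 4 + S - 2*q)
I(-5, -13)*T = (4 - 5 - 2*(-13))*2 = (4 - 5 + 26)*2 = 25*2 = 50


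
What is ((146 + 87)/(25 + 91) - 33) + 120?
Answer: 10325/116 ≈ 89.009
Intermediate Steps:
((146 + 87)/(25 + 91) - 33) + 120 = (233/116 - 33) + 120 = -3595/116 + 120 = 10325/116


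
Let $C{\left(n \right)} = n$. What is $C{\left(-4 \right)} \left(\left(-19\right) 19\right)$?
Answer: $1444$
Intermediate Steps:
$C{\left(-4 \right)} \left(\left(-19\right) 19\right) = - 4 \left(\left(-19\right) 19\right) = \left(-4\right) \left(-361\right) = 1444$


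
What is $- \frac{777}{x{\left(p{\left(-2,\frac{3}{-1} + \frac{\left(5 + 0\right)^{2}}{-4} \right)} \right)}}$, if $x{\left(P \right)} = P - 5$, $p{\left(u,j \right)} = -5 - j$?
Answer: $1036$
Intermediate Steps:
$x{\left(P \right)} = -5 + P$ ($x{\left(P \right)} = P - 5 = -5 + P$)
$- \frac{777}{x{\left(p{\left(-2,\frac{3}{-1} + \frac{\left(5 + 0\right)^{2}}{-4} \right)} \right)}} = - \frac{777}{-5 - \left(5 - 3 + \frac{\left(5 + 0\right)^{2}}{-4}\right)} = - \frac{777}{-5 - \left(5 - 3 + 5^{2} \left(- \frac{1}{4}\right)\right)} = - \frac{777}{-5 - \left(2 - \frac{25}{4}\right)} = - \frac{777}{-5 - - \frac{17}{4}} = - \frac{777}{-5 + \left(-5 + \frac{37}{4}\right)} = - \frac{777}{-5 + \frac{17}{4}} = - \frac{777}{- \frac{3}{4}} = \left(-777\right) \left(- \frac{4}{3}\right) = 1036$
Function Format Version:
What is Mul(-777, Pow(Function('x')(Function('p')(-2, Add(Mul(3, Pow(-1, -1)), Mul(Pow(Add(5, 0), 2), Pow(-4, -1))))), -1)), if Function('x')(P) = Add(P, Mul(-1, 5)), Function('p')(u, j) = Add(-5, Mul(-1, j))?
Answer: 1036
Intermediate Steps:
Function('x')(P) = Add(-5, P) (Function('x')(P) = Add(P, -5) = Add(-5, P))
Mul(-777, Pow(Function('x')(Function('p')(-2, Add(Mul(3, Pow(-1, -1)), Mul(Pow(Add(5, 0), 2), Pow(-4, -1))))), -1)) = Mul(-777, Pow(Add(-5, Add(-5, Mul(-1, Add(Mul(3, Pow(-1, -1)), Mul(Pow(Add(5, 0), 2), Pow(-4, -1)))))), -1)) = Mul(-777, Pow(Add(-5, Add(-5, Mul(-1, Add(Mul(3, -1), Mul(Pow(5, 2), Rational(-1, 4)))))), -1)) = Mul(-777, Pow(Add(-5, Add(-5, Mul(-1, Add(-3, Mul(25, Rational(-1, 4)))))), -1)) = Mul(-777, Pow(Add(-5, Add(-5, Mul(-1, Add(-3, Rational(-25, 4))))), -1)) = Mul(-777, Pow(Add(-5, Add(-5, Mul(-1, Rational(-37, 4)))), -1)) = Mul(-777, Pow(Add(-5, Add(-5, Rational(37, 4))), -1)) = Mul(-777, Pow(Add(-5, Rational(17, 4)), -1)) = Mul(-777, Pow(Rational(-3, 4), -1)) = Mul(-777, Rational(-4, 3)) = 1036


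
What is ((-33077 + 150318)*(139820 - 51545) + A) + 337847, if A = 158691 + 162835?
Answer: 10350108648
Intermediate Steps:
A = 321526
((-33077 + 150318)*(139820 - 51545) + A) + 337847 = ((-33077 + 150318)*(139820 - 51545) + 321526) + 337847 = (117241*88275 + 321526) + 337847 = (10349449275 + 321526) + 337847 = 10349770801 + 337847 = 10350108648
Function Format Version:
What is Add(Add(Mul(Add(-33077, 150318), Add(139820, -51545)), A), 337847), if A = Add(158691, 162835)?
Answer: 10350108648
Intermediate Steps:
A = 321526
Add(Add(Mul(Add(-33077, 150318), Add(139820, -51545)), A), 337847) = Add(Add(Mul(Add(-33077, 150318), Add(139820, -51545)), 321526), 337847) = Add(Add(Mul(117241, 88275), 321526), 337847) = Add(Add(10349449275, 321526), 337847) = Add(10349770801, 337847) = 10350108648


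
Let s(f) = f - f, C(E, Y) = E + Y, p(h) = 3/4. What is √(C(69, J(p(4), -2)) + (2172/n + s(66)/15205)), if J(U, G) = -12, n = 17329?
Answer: 5*√686176413/17329 ≈ 7.5581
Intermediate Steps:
p(h) = ¾ (p(h) = 3*(¼) = ¾)
s(f) = 0
√(C(69, J(p(4), -2)) + (2172/n + s(66)/15205)) = √((69 - 12) + (2172/17329 + 0/15205)) = √(57 + (2172*(1/17329) + 0*(1/15205))) = √(57 + (2172/17329 + 0)) = √(57 + 2172/17329) = √(989925/17329) = 5*√686176413/17329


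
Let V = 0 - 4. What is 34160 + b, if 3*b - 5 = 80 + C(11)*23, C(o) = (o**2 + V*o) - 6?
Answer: 104198/3 ≈ 34733.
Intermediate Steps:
V = -4
C(o) = -6 + o**2 - 4*o (C(o) = (o**2 - 4*o) - 6 = -6 + o**2 - 4*o)
b = 1718/3 (b = 5/3 + (80 + (-6 + 11**2 - 4*11)*23)/3 = 5/3 + (80 + (-6 + 121 - 44)*23)/3 = 5/3 + (80 + 71*23)/3 = 5/3 + (80 + 1633)/3 = 5/3 + (1/3)*1713 = 5/3 + 571 = 1718/3 ≈ 572.67)
34160 + b = 34160 + 1718/3 = 104198/3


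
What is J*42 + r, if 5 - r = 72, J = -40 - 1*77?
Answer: -4981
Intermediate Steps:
J = -117 (J = -40 - 77 = -117)
r = -67 (r = 5 - 1*72 = 5 - 72 = -67)
J*42 + r = -117*42 - 67 = -4914 - 67 = -4981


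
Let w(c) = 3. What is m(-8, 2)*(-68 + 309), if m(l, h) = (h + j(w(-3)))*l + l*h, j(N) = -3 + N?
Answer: -7712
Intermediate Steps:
m(l, h) = 2*h*l (m(l, h) = (h + (-3 + 3))*l + l*h = (h + 0)*l + h*l = h*l + h*l = 2*h*l)
m(-8, 2)*(-68 + 309) = (2*2*(-8))*(-68 + 309) = -32*241 = -7712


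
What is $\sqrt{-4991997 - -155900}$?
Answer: $i \sqrt{4836097} \approx 2199.1 i$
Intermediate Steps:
$\sqrt{-4991997 - -155900} = \sqrt{-4991997 + 155900} = \sqrt{-4836097} = i \sqrt{4836097}$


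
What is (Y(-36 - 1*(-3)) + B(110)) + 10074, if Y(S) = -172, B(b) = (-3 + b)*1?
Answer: 10009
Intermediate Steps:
B(b) = -3 + b
(Y(-36 - 1*(-3)) + B(110)) + 10074 = (-172 + (-3 + 110)) + 10074 = (-172 + 107) + 10074 = -65 + 10074 = 10009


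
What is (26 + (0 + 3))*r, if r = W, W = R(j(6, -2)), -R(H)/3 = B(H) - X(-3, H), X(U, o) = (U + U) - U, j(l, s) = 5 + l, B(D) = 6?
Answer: -783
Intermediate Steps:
X(U, o) = U (X(U, o) = 2*U - U = U)
R(H) = -27 (R(H) = -3*(6 - 1*(-3)) = -3*(6 + 3) = -3*9 = -27)
W = -27
r = -27
(26 + (0 + 3))*r = (26 + (0 + 3))*(-27) = (26 + 3)*(-27) = 29*(-27) = -783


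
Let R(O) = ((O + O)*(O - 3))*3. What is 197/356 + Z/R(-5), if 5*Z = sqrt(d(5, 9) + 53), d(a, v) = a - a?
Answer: 197/356 + sqrt(53)/1200 ≈ 0.55944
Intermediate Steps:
d(a, v) = 0
R(O) = 6*O*(-3 + O) (R(O) = ((2*O)*(-3 + O))*3 = (2*O*(-3 + O))*3 = 6*O*(-3 + O))
Z = sqrt(53)/5 (Z = sqrt(0 + 53)/5 = sqrt(53)/5 ≈ 1.4560)
197/356 + Z/R(-5) = 197/356 + (sqrt(53)/5)/((6*(-5)*(-3 - 5))) = 197*(1/356) + (sqrt(53)/5)/((6*(-5)*(-8))) = 197/356 + (sqrt(53)/5)/240 = 197/356 + (sqrt(53)/5)*(1/240) = 197/356 + sqrt(53)/1200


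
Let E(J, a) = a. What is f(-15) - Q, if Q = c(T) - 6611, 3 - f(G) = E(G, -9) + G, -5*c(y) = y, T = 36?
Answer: 33226/5 ≈ 6645.2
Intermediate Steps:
c(y) = -y/5
f(G) = 12 - G (f(G) = 3 - (-9 + G) = 3 + (9 - G) = 12 - G)
Q = -33091/5 (Q = -⅕*36 - 6611 = -36/5 - 6611 = -33091/5 ≈ -6618.2)
f(-15) - Q = (12 - 1*(-15)) - 1*(-33091/5) = (12 + 15) + 33091/5 = 27 + 33091/5 = 33226/5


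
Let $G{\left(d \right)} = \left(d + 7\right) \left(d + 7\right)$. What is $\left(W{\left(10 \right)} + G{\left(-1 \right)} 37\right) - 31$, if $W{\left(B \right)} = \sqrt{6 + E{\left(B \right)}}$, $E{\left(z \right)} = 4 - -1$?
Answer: $1301 + \sqrt{11} \approx 1304.3$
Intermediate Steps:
$E{\left(z \right)} = 5$ ($E{\left(z \right)} = 4 + 1 = 5$)
$W{\left(B \right)} = \sqrt{11}$ ($W{\left(B \right)} = \sqrt{6 + 5} = \sqrt{11}$)
$G{\left(d \right)} = \left(7 + d\right)^{2}$ ($G{\left(d \right)} = \left(7 + d\right) \left(7 + d\right) = \left(7 + d\right)^{2}$)
$\left(W{\left(10 \right)} + G{\left(-1 \right)} 37\right) - 31 = \left(\sqrt{11} + \left(7 - 1\right)^{2} \cdot 37\right) - 31 = \left(\sqrt{11} + 6^{2} \cdot 37\right) - 31 = \left(\sqrt{11} + 36 \cdot 37\right) - 31 = \left(\sqrt{11} + 1332\right) - 31 = \left(1332 + \sqrt{11}\right) - 31 = 1301 + \sqrt{11}$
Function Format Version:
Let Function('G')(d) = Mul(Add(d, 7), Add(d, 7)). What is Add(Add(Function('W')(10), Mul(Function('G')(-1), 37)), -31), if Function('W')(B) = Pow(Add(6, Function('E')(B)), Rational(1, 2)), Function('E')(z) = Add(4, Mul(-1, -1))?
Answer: Add(1301, Pow(11, Rational(1, 2))) ≈ 1304.3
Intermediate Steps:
Function('E')(z) = 5 (Function('E')(z) = Add(4, 1) = 5)
Function('W')(B) = Pow(11, Rational(1, 2)) (Function('W')(B) = Pow(Add(6, 5), Rational(1, 2)) = Pow(11, Rational(1, 2)))
Function('G')(d) = Pow(Add(7, d), 2) (Function('G')(d) = Mul(Add(7, d), Add(7, d)) = Pow(Add(7, d), 2))
Add(Add(Function('W')(10), Mul(Function('G')(-1), 37)), -31) = Add(Add(Pow(11, Rational(1, 2)), Mul(Pow(Add(7, -1), 2), 37)), -31) = Add(Add(Pow(11, Rational(1, 2)), Mul(Pow(6, 2), 37)), -31) = Add(Add(Pow(11, Rational(1, 2)), Mul(36, 37)), -31) = Add(Add(Pow(11, Rational(1, 2)), 1332), -31) = Add(Add(1332, Pow(11, Rational(1, 2))), -31) = Add(1301, Pow(11, Rational(1, 2)))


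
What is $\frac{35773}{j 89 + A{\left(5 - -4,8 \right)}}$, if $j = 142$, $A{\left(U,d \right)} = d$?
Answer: $\frac{35773}{12646} \approx 2.8288$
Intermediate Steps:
$\frac{35773}{j 89 + A{\left(5 - -4,8 \right)}} = \frac{35773}{142 \cdot 89 + 8} = \frac{35773}{12638 + 8} = \frac{35773}{12646}$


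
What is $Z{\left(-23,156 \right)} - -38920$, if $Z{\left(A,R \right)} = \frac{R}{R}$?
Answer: $38921$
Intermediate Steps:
$Z{\left(A,R \right)} = 1$
$Z{\left(-23,156 \right)} - -38920 = 1 - -38920 = 1 + 38920 = 38921$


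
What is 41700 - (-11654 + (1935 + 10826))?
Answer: 40593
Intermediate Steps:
41700 - (-11654 + (1935 + 10826)) = 41700 - (-11654 + 12761) = 41700 - 1*1107 = 41700 - 1107 = 40593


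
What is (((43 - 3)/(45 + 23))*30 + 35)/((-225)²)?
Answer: 179/172125 ≈ 0.0010399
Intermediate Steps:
(((43 - 3)/(45 + 23))*30 + 35)/((-225)²) = ((40/68)*30 + 35)/50625 = ((40*(1/68))*30 + 35)*(1/50625) = ((10/17)*30 + 35)*(1/50625) = (300/17 + 35)*(1/50625) = (895/17)*(1/50625) = 179/172125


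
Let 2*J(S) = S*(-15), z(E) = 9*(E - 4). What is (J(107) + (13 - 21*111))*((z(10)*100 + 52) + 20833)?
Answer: -164044685/2 ≈ -8.2022e+7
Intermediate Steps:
z(E) = -36 + 9*E (z(E) = 9*(-4 + E) = -36 + 9*E)
J(S) = -15*S/2 (J(S) = (S*(-15))/2 = (-15*S)/2 = -15*S/2)
(J(107) + (13 - 21*111))*((z(10)*100 + 52) + 20833) = (-15/2*107 + (13 - 21*111))*(((-36 + 9*10)*100 + 52) + 20833) = (-1605/2 + (13 - 2331))*(((-36 + 90)*100 + 52) + 20833) = (-1605/2 - 2318)*((54*100 + 52) + 20833) = -6241*((5400 + 52) + 20833)/2 = -6241*(5452 + 20833)/2 = -6241/2*26285 = -164044685/2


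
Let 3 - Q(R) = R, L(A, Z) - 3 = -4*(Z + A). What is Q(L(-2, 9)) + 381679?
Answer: 381707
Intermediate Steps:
L(A, Z) = 3 - 4*A - 4*Z (L(A, Z) = 3 - 4*(Z + A) = 3 - 4*(A + Z) = 3 + (-4*A - 4*Z) = 3 - 4*A - 4*Z)
Q(R) = 3 - R
Q(L(-2, 9)) + 381679 = (3 - (3 - 4*(-2) - 4*9)) + 381679 = (3 - (3 + 8 - 36)) + 381679 = (3 - 1*(-25)) + 381679 = (3 + 25) + 381679 = 28 + 381679 = 381707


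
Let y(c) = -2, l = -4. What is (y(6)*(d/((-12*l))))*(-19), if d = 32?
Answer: 76/3 ≈ 25.333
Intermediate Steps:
(y(6)*(d/((-12*l))))*(-19) = -64/((-12*(-4)))*(-19) = -64/48*(-19) = -2*2/3*(-19) = -4/3*(-19) = 76/3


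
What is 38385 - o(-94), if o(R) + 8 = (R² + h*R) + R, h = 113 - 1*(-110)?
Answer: 50613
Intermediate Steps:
h = 223 (h = 113 + 110 = 223)
o(R) = -8 + R² + 224*R (o(R) = -8 + ((R² + 223*R) + R) = -8 + (R² + 224*R) = -8 + R² + 224*R)
38385 - o(-94) = 38385 - (-8 + (-94)² + 224*(-94)) = 38385 - (-8 + 8836 - 21056) = 38385 - 1*(-12228) = 38385 + 12228 = 50613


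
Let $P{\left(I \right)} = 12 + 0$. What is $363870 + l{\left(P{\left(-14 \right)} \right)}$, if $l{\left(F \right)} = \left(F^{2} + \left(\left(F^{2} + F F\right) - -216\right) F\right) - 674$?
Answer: $369388$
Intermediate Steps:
$P{\left(I \right)} = 12$
$l{\left(F \right)} = -674 + F^{2} + F \left(216 + 2 F^{2}\right)$ ($l{\left(F \right)} = \left(F^{2} + \left(\left(F^{2} + F^{2}\right) + 216\right) F\right) - 674 = \left(F^{2} + \left(2 F^{2} + 216\right) F\right) - 674 = \left(F^{2} + \left(216 + 2 F^{2}\right) F\right) - 674 = \left(F^{2} + F \left(216 + 2 F^{2}\right)\right) - 674 = -674 + F^{2} + F \left(216 + 2 F^{2}\right)$)
$363870 + l{\left(P{\left(-14 \right)} \right)} = 363870 + \left(-674 + 12^{2} + 2 \cdot 12^{3} + 216 \cdot 12\right) = 363870 + \left(-674 + 144 + 2 \cdot 1728 + 2592\right) = 363870 + \left(-674 + 144 + 3456 + 2592\right) = 363870 + 5518 = 369388$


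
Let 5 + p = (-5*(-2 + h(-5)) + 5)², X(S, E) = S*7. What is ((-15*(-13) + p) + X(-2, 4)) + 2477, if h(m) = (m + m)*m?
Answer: 57878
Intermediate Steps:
h(m) = 2*m² (h(m) = (2*m)*m = 2*m²)
X(S, E) = 7*S
p = 55220 (p = -5 + (-5*(-2 + 2*(-5)²) + 5)² = -5 + (-5*(-2 + 2*25) + 5)² = -5 + (-5*(-2 + 50) + 5)² = -5 + (-5*48 + 5)² = -5 + (-240 + 5)² = -5 + (-235)² = -5 + 55225 = 55220)
((-15*(-13) + p) + X(-2, 4)) + 2477 = ((-15*(-13) + 55220) + 7*(-2)) + 2477 = ((195 + 55220) - 14) + 2477 = (55415 - 14) + 2477 = 55401 + 2477 = 57878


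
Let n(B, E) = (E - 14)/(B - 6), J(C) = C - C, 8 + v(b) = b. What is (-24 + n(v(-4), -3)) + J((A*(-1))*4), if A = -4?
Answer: -415/18 ≈ -23.056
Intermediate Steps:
v(b) = -8 + b
J(C) = 0
n(B, E) = (-14 + E)/(-6 + B)
(-24 + n(v(-4), -3)) + J((A*(-1))*4) = (-24 + (-14 - 3)/(-6 + (-8 - 4))) + 0 = (-24 - 17/(-6 - 12)) + 0 = (-24 - 17/(-18)) + 0 = (-24 - 1/18*(-17)) + 0 = (-24 + 17/18) + 0 = -415/18 + 0 = -415/18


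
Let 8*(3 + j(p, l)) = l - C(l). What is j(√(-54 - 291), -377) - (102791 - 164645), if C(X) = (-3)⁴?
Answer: 247175/4 ≈ 61794.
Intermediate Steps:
C(X) = 81
j(p, l) = -105/8 + l/8 (j(p, l) = -3 + (l - 1*81)/8 = -3 + (l - 81)/8 = -3 + (-81 + l)/8 = -3 + (-81/8 + l/8) = -105/8 + l/8)
j(√(-54 - 291), -377) - (102791 - 164645) = (-105/8 + (⅛)*(-377)) - (102791 - 164645) = (-105/8 - 377/8) - 1*(-61854) = -241/4 + 61854 = 247175/4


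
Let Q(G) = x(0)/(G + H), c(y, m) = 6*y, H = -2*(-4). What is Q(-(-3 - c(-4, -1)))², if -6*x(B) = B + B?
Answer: 0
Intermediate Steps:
H = 8
x(B) = -B/3 (x(B) = -(B + B)/6 = -B/3)
Q(G) = 0 (Q(G) = (-⅓*0)/(G + 8) = 0/(8 + G) = 0)
Q(-(-3 - c(-4, -1)))² = 0² = 0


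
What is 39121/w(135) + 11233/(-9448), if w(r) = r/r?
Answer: 369603975/9448 ≈ 39120.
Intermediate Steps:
w(r) = 1
39121/w(135) + 11233/(-9448) = 39121/1 + 11233/(-9448) = 39121*1 + 11233*(-1/9448) = 39121 - 11233/9448 = 369603975/9448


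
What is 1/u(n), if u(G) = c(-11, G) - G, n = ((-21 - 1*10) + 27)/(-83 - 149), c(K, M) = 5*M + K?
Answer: -29/317 ≈ -0.091483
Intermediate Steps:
c(K, M) = K + 5*M
n = 1/58 (n = ((-21 - 10) + 27)/(-232) = (-31 + 27)*(-1/232) = -4*(-1/232) = 1/58 ≈ 0.017241)
u(G) = -11 + 4*G (u(G) = (-11 + 5*G) - G = -11 + 4*G)
1/u(n) = 1/(-11 + 4*(1/58)) = 1/(-11 + 2/29) = 1/(-317/29) = -29/317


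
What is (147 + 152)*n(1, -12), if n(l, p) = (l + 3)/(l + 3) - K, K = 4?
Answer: -897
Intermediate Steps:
n(l, p) = -3 (n(l, p) = (l + 3)/(l + 3) - 1*4 = (3 + l)/(3 + l) - 4 = 1 - 4 = -3)
(147 + 152)*n(1, -12) = (147 + 152)*(-3) = 299*(-3) = -897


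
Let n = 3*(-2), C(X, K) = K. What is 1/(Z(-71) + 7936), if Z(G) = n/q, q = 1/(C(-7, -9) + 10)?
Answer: 1/7930 ≈ 0.00012610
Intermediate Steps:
n = -6
q = 1 (q = 1/(-9 + 10) = 1/1 = 1)
Z(G) = -6 (Z(G) = -6/1 = -6*1 = -6)
1/(Z(-71) + 7936) = 1/(-6 + 7936) = 1/7930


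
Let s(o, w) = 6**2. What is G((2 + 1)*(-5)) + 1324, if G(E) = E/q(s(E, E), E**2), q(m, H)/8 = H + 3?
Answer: 804987/608 ≈ 1324.0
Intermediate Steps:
s(o, w) = 36
q(m, H) = 24 + 8*H (q(m, H) = 8*(H + 3) = 8*(3 + H) = 24 + 8*H)
G(E) = E/(24 + 8*E**2)
G((2 + 1)*(-5)) + 1324 = ((2 + 1)*(-5))/(8*(3 + ((2 + 1)*(-5))**2)) + 1324 = (3*(-5))/(8*(3 + (3*(-5))**2)) + 1324 = (1/8)*(-15)/(3 + (-15)**2) + 1324 = (1/8)*(-15)/(3 + 225) + 1324 = (1/8)*(-15)/228 + 1324 = (1/8)*(-15)*(1/228) + 1324 = -5/608 + 1324 = 804987/608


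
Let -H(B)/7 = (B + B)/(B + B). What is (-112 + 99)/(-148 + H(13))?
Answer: 13/155 ≈ 0.083871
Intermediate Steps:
H(B) = -7 (H(B) = -7*(B + B)/(B + B) = -7*2*B/(2*B) = -7*2*B*1/(2*B) = -7*1 = -7)
(-112 + 99)/(-148 + H(13)) = (-112 + 99)/(-148 - 7) = -13/(-155) = -13*(-1/155) = 13/155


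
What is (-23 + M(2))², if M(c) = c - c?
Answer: 529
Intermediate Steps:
M(c) = 0
(-23 + M(2))² = (-23 + 0)² = (-23)² = 529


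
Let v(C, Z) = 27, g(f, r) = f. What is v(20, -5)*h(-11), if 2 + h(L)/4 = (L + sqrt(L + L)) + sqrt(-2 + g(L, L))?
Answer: -1404 + 108*I*sqrt(13) + 108*I*sqrt(22) ≈ -1404.0 + 895.96*I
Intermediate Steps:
h(L) = -8 + 4*L + 4*sqrt(-2 + L) + 4*sqrt(2)*sqrt(L) (h(L) = -8 + 4*((L + sqrt(L + L)) + sqrt(-2 + L)) = -8 + 4*((L + sqrt(2*L)) + sqrt(-2 + L)) = -8 + 4*((L + sqrt(2)*sqrt(L)) + sqrt(-2 + L)) = -8 + 4*(L + sqrt(-2 + L) + sqrt(2)*sqrt(L)) = -8 + (4*L + 4*sqrt(-2 + L) + 4*sqrt(2)*sqrt(L)) = -8 + 4*L + 4*sqrt(-2 + L) + 4*sqrt(2)*sqrt(L))
v(20, -5)*h(-11) = 27*(-8 + 4*(-11) + 4*sqrt(-2 - 11) + 4*sqrt(2)*sqrt(-11)) = 27*(-8 - 44 + 4*sqrt(-13) + 4*sqrt(2)*(I*sqrt(11))) = 27*(-8 - 44 + 4*(I*sqrt(13)) + 4*I*sqrt(22)) = 27*(-8 - 44 + 4*I*sqrt(13) + 4*I*sqrt(22)) = 27*(-52 + 4*I*sqrt(13) + 4*I*sqrt(22)) = -1404 + 108*I*sqrt(13) + 108*I*sqrt(22)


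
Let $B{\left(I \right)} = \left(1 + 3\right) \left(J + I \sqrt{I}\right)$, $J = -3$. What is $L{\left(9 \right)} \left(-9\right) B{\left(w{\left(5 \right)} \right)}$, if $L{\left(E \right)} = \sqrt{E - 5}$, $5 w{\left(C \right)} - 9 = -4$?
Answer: $144$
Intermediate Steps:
$w{\left(C \right)} = 1$ ($w{\left(C \right)} = \frac{9}{5} + \frac{1}{5} \left(-4\right) = \frac{9}{5} - \frac{4}{5} = 1$)
$L{\left(E \right)} = \sqrt{-5 + E}$
$B{\left(I \right)} = -12 + 4 I^{\frac{3}{2}}$ ($B{\left(I \right)} = \left(1 + 3\right) \left(-3 + I \sqrt{I}\right) = 4 \left(-3 + I^{\frac{3}{2}}\right) = -12 + 4 I^{\frac{3}{2}}$)
$L{\left(9 \right)} \left(-9\right) B{\left(w{\left(5 \right)} \right)} = \sqrt{-5 + 9} \left(-9\right) \left(-12 + 4 \cdot 1^{\frac{3}{2}}\right) = \sqrt{4} \left(-9\right) \left(-12 + 4 \cdot 1\right) = 2 \left(-9\right) \left(-12 + 4\right) = \left(-18\right) \left(-8\right) = 144$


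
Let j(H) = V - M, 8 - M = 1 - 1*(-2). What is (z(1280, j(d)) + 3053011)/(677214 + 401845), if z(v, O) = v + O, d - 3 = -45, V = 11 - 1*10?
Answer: 3054287/1079059 ≈ 2.8305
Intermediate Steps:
V = 1 (V = 11 - 10 = 1)
M = 5 (M = 8 - (1 - 1*(-2)) = 8 - (1 + 2) = 8 - 1*3 = 8 - 3 = 5)
d = -42 (d = 3 - 45 = -42)
j(H) = -4 (j(H) = 1 - 1*5 = 1 - 5 = -4)
z(v, O) = O + v
(z(1280, j(d)) + 3053011)/(677214 + 401845) = ((-4 + 1280) + 3053011)/(677214 + 401845) = (1276 + 3053011)/1079059 = 3054287*(1/1079059) = 3054287/1079059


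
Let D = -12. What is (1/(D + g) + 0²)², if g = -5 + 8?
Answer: 1/81 ≈ 0.012346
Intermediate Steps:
g = 3
(1/(D + g) + 0²)² = (1/(-12 + 3) + 0²)² = (1/(-9) + 0)² = (-⅑ + 0)² = (-⅑)² = 1/81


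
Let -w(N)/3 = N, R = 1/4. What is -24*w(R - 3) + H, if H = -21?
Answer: -219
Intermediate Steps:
R = ¼ (R = 1*(¼) = ¼ ≈ 0.25000)
w(N) = -3*N
-24*w(R - 3) + H = -(-72)*(¼ - 3) - 21 = -(-72)*(-11)/4 - 21 = -24*33/4 - 21 = -198 - 21 = -219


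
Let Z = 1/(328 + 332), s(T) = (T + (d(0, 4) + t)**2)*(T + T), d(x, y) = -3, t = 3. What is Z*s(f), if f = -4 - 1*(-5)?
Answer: 1/330 ≈ 0.0030303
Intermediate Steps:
f = 1 (f = -4 + 5 = 1)
s(T) = 2*T**2 (s(T) = (T + (-3 + 3)**2)*(T + T) = (T + 0**2)*(2*T) = (T + 0)*(2*T) = T*(2*T) = 2*T**2)
Z = 1/660 ≈ 0.0015152
Z*s(f) = (2*1**2)/660 = (2*1)/660 = (1/660)*2 = 1/330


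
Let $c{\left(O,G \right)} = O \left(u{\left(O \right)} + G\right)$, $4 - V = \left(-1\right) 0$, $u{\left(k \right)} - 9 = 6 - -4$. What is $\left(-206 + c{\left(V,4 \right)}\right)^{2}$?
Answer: $12996$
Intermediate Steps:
$u{\left(k \right)} = 19$ ($u{\left(k \right)} = 9 + \left(6 - -4\right) = 9 + \left(6 + 4\right) = 9 + 10 = 19$)
$V = 4$ ($V = 4 - \left(-1\right) 0 = 4 - 0 = 4 + 0 = 4$)
$c{\left(O,G \right)} = O \left(19 + G\right)$
$\left(-206 + c{\left(V,4 \right)}\right)^{2} = \left(-206 + 4 \left(19 + 4\right)\right)^{2} = \left(-206 + 4 \cdot 23\right)^{2} = \left(-206 + 92\right)^{2} = \left(-114\right)^{2} = 12996$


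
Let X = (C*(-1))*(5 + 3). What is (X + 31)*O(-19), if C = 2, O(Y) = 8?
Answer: 120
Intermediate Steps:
X = -16 (X = (2*(-1))*(5 + 3) = -2*8 = -16)
(X + 31)*O(-19) = (-16 + 31)*8 = 15*8 = 120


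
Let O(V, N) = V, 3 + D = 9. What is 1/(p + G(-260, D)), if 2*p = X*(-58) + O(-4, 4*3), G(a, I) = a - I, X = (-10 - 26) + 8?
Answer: 1/544 ≈ 0.0018382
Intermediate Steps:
D = 6 (D = -3 + 9 = 6)
X = -28 (X = -36 + 8 = -28)
p = 810 (p = (-28*(-58) - 4)/2 = (1624 - 4)/2 = (1/2)*1620 = 810)
1/(p + G(-260, D)) = 1/(810 + (-260 - 1*6)) = 1/(810 + (-260 - 6)) = 1/(810 - 266) = 1/544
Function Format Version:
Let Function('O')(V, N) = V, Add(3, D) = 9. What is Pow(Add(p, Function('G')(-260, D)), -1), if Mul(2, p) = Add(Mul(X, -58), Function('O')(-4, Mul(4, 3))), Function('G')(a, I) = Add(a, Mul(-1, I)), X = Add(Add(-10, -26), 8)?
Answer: Rational(1, 544) ≈ 0.0018382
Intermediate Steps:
D = 6 (D = Add(-3, 9) = 6)
X = -28 (X = Add(-36, 8) = -28)
p = 810 (p = Mul(Rational(1, 2), Add(Mul(-28, -58), -4)) = Mul(Rational(1, 2), Add(1624, -4)) = Mul(Rational(1, 2), 1620) = 810)
Pow(Add(p, Function('G')(-260, D)), -1) = Pow(Add(810, Add(-260, Mul(-1, 6))), -1) = Pow(Add(810, Add(-260, -6)), -1) = Pow(Add(810, -266), -1) = Pow(544, -1) = Rational(1, 544)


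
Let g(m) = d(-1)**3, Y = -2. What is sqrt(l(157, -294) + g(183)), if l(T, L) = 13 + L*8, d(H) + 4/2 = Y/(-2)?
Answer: 6*I*sqrt(65) ≈ 48.374*I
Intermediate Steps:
d(H) = -1 (d(H) = -2 - 2/(-2) = -2 - 2*(-1/2) = -2 + 1 = -1)
l(T, L) = 13 + 8*L
g(m) = -1 (g(m) = (-1)**3 = -1)
sqrt(l(157, -294) + g(183)) = sqrt((13 + 8*(-294)) - 1) = sqrt((13 - 2352) - 1) = sqrt(-2339 - 1) = sqrt(-2340) = 6*I*sqrt(65)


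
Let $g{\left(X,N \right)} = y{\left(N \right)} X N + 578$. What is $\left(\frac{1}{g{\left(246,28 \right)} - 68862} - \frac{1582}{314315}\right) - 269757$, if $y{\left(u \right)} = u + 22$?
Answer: $- \frac{23411509243969977}{86787400540} \approx -2.6976 \cdot 10^{5}$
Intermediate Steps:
$y{\left(u \right)} = 22 + u$
$g{\left(X,N \right)} = 578 + N X \left(22 + N\right)$ ($g{\left(X,N \right)} = \left(22 + N\right) X N + 578 = X \left(22 + N\right) N + 578 = N X \left(22 + N\right) + 578 = 578 + N X \left(22 + N\right)$)
$\left(\frac{1}{g{\left(246,28 \right)} - 68862} - \frac{1582}{314315}\right) - 269757 = \left(\frac{1}{\left(578 + 28 \cdot 246 \left(22 + 28\right)\right) - 68862} - \frac{1582}{314315}\right) - 269757 = \left(\frac{1}{\left(578 + 28 \cdot 246 \cdot 50\right) - 68862} - \frac{1582}{314315}\right) - 269757 = \left(\frac{1}{\left(578 + 344400\right) - 68862} - \frac{1582}{314315}\right) - 269757 = \left(\frac{1}{344978 - 68862} - \frac{1582}{314315}\right) - 269757 = \left(\frac{1}{276116} - \frac{1582}{314315}\right) - 269757 = - \frac{436501197}{86787400540} - 269757 = - \frac{23411509243969977}{86787400540}$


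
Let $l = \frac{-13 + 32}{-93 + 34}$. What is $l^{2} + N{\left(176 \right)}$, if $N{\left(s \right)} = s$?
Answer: $\frac{613017}{3481} \approx 176.1$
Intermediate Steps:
$l = - \frac{19}{59}$ ($l = \frac{19}{-59} = 19 \left(- \frac{1}{59}\right) = - \frac{19}{59} \approx -0.32203$)
$l^{2} + N{\left(176 \right)} = \left(- \frac{19}{59}\right)^{2} + 176 = \frac{361}{3481} + 176 = \frac{613017}{3481}$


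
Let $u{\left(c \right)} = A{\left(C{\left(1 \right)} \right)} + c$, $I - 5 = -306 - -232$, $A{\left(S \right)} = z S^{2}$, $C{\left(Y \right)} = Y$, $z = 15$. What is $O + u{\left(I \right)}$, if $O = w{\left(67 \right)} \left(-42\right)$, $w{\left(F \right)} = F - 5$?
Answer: $-2658$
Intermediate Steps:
$w{\left(F \right)} = -5 + F$ ($w{\left(F \right)} = F - 5 = -5 + F$)
$A{\left(S \right)} = 15 S^{2}$
$I = -69$ ($I = 5 - 74 = -69$)
$u{\left(c \right)} = 15 + c$ ($u{\left(c \right)} = 15 \cdot 1^{2} + c = 15 \cdot 1 + c = 15 + c$)
$O = -2604$ ($O = \left(-5 + 67\right) \left(-42\right) = 62 \left(-42\right) = -2604$)
$O + u{\left(I \right)} = -2604 + \left(15 - 69\right) = -2604 - 54 = -2658$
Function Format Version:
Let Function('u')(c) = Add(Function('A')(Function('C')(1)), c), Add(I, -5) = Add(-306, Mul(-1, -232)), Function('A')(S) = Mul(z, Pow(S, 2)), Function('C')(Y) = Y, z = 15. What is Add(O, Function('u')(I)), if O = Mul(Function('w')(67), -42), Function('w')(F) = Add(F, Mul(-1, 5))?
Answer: -2658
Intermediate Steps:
Function('w')(F) = Add(-5, F) (Function('w')(F) = Add(F, -5) = Add(-5, F))
Function('A')(S) = Mul(15, Pow(S, 2))
I = -69 (I = Add(5, Add(-306, Mul(-1, -232))) = Add(5, Add(-306, 232)) = Add(5, -74) = -69)
Function('u')(c) = Add(15, c) (Function('u')(c) = Add(Mul(15, Pow(1, 2)), c) = Add(Mul(15, 1), c) = Add(15, c))
O = -2604 (O = Mul(Add(-5, 67), -42) = Mul(62, -42) = -2604)
Add(O, Function('u')(I)) = Add(-2604, Add(15, -69)) = Add(-2604, -54) = -2658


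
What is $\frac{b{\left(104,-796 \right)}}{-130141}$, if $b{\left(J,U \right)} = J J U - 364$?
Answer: $\frac{8609900}{130141} \approx 66.158$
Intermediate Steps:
$b{\left(J,U \right)} = -364 + U J^{2}$ ($b{\left(J,U \right)} = J^{2} U - 364 = U J^{2} - 364 = -364 + U J^{2}$)
$\frac{b{\left(104,-796 \right)}}{-130141} = \frac{-364 - 796 \cdot 104^{2}}{-130141} = \left(-364 - 8609536\right) \left(- \frac{1}{130141}\right) = \left(-8609900\right) \left(- \frac{1}{130141}\right) = \frac{8609900}{130141}$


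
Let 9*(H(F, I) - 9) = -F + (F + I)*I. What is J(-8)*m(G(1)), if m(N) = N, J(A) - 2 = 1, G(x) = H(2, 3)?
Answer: 94/3 ≈ 31.333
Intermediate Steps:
H(F, I) = 9 - F/9 + I*(F + I)/9 (H(F, I) = 9 + (-F + (F + I)*I)/9 = 9 + (-F + I*(F + I))/9 = 9 + (-F/9 + I*(F + I)/9) = 9 - F/9 + I*(F + I)/9)
G(x) = 94/9 (G(x) = 9 - 1/9*2 + (1/9)*3**2 + (1/9)*2*3 = 9 - 2/9 + (1/9)*9 + 2/3 = 9 - 2/9 + 1 + 2/3 = 94/9)
J(A) = 3 (J(A) = 2 + 1 = 3)
J(-8)*m(G(1)) = 3*(94/9) = 94/3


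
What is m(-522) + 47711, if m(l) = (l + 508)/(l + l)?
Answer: 24905149/522 ≈ 47711.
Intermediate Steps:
m(l) = (508 + l)/(2*l) (m(l) = (508 + l)/((2*l)) = (508 + l)*(1/(2*l)) = (508 + l)/(2*l))
m(-522) + 47711 = (½)*(508 - 522)/(-522) + 47711 = (½)*(-1/522)*(-14) + 47711 = 7/522 + 47711 = 24905149/522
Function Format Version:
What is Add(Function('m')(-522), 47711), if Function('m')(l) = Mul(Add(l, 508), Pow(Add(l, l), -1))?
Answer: Rational(24905149, 522) ≈ 47711.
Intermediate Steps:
Function('m')(l) = Mul(Rational(1, 2), Pow(l, -1), Add(508, l)) (Function('m')(l) = Mul(Add(508, l), Pow(Mul(2, l), -1)) = Mul(Add(508, l), Mul(Rational(1, 2), Pow(l, -1))) = Mul(Rational(1, 2), Pow(l, -1), Add(508, l)))
Add(Function('m')(-522), 47711) = Add(Mul(Rational(1, 2), Pow(-522, -1), Add(508, -522)), 47711) = Add(Mul(Rational(1, 2), Rational(-1, 522), -14), 47711) = Add(Rational(7, 522), 47711) = Rational(24905149, 522)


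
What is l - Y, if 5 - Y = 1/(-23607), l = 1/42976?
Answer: -5072691529/1014534432 ≈ -5.0000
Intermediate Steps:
l = 1/42976 ≈ 2.3269e-5
Y = 118036/23607 (Y = 5 - 1/(-23607) = 5 - 1*(-1/23607) = 5 + 1/23607 = 118036/23607 ≈ 5.0000)
l - Y = 1/42976 - 1*118036/23607 = 1/42976 - 118036/23607 = -5072691529/1014534432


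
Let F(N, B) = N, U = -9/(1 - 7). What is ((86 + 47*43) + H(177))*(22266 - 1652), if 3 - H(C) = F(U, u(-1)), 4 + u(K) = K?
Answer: 43464619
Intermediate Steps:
u(K) = -4 + K
U = 3/2 (U = -9/(-6) = -9*(-⅙) = 3/2 ≈ 1.5000)
H(C) = 3/2 (H(C) = 3 - 1*3/2 = 3 - 3/2 = 3/2)
((86 + 47*43) + H(177))*(22266 - 1652) = ((86 + 47*43) + 3/2)*(22266 - 1652) = ((86 + 2021) + 3/2)*20614 = (2107 + 3/2)*20614 = (4217/2)*20614 = 43464619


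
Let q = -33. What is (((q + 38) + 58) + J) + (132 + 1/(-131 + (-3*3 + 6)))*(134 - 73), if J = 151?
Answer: 1107583/134 ≈ 8265.5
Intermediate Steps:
(((q + 38) + 58) + J) + (132 + 1/(-131 + (-3*3 + 6)))*(134 - 73) = (((-33 + 38) + 58) + 151) + (132 + 1/(-131 + (-3*3 + 6)))*(134 - 73) = ((5 + 58) + 151) + (132 + 1/(-131 + (-9 + 6)))*61 = (63 + 151) + (132 + 1/(-131 - 3))*61 = 214 + (132 + 1/(-134))*61 = 214 + (132 - 1/134)*61 = 214 + (17687/134)*61 = 214 + 1078907/134 = 1107583/134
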